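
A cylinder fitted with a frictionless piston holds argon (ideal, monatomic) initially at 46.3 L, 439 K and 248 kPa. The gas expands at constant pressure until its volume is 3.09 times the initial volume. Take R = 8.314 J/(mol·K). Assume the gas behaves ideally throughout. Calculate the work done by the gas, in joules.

24000 J

n = P₁V₁/(RT₁) = 248×46.3/(8.314×439) = 3.15 mol.
Isobaric: P stays 248 kPa; V/T = const ⇒ T₂ = 1360 K, V₂ = 143 L.
W = PΔV = 248×(143−46.3) kPa·L = 24000 J.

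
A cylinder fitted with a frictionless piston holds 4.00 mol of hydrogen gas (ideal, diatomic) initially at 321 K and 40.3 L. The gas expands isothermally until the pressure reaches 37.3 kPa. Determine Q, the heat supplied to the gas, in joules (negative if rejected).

P₁ = nRT₁/V₁ = 4.00×8.314×321/40.3 = 265 kPa.
Isothermal: T stays 321 K; PV = const ⇒ V₂ = 286 L, P₂ = 37.3 kPa.
ΔU = 0 (ideal gas, T constant).
W = nRT ln(V₂/V₁) = 4.00×8.314×321×ln(7.10) = 20900 J.
Q = ΔU + W = 20900 J.

20900 J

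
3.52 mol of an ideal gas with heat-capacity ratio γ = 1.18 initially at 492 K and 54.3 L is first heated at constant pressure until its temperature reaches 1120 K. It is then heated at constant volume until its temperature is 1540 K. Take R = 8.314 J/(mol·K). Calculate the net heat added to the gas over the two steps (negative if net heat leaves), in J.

P₁ = nRT₁/V₁ = 3.52×8.314×492/54.3 = 265 kPa.
Step 1 — Isobaric: P stays 265 kPa; V/T = const ⇒ T₂ = 1120 K, V₂ = 124 L.
W = PΔV = 265×(124−54.3) kPa·L = 18400 J.
ΔU = nCvΔT = 3.52×46.2×(1120−492) = 102000 J.
Q = ΔU + W = nCpΔT = 120000 J.
State after step 1: P = 265 kPa, V = 124 L, T = 1120 K.
Step 2 — Isochoric: V stays 124 L; P/T = const ⇒ T₂ = 1540 K, P₂ = 365 kPa.
W = 0 (no volume change).
ΔU = nCvΔT = 3.52×46.2×(1540−1120) = 68300 J.
Q = ΔU = 68300 J.
Net over both steps: W = 18400 J, Q = 189000 J, ΔU = 170000 J.

189000 J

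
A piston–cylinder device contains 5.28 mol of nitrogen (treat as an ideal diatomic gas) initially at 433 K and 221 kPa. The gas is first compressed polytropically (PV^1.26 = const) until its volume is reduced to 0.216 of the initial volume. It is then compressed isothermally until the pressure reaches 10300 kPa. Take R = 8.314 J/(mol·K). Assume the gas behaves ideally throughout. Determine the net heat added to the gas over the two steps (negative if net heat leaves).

-66600 J

V₁ = nRT₁/P₁ = 5.28×8.314×433/221 = 86.0 L.
Step 1 — Polytropic n=1.26: T₂ = T₁(V₁/V₂)^(n−1) = 433×(4.63)^0.26 = 645 K; P₂ = P₁(V₁/V₂)^n = 1520 kPa.
W = (P₁V₁−P₂V₂)/(n−1) = (221×86.0−1520×18.6)/0.26 = -35800 J.
ΔU = nCvΔT = 5.28×20.8×(645−433) = 23300 J.
Q = ΔU + W = -12500 J.
State after step 1: P = 1520 kPa, V = 18.6 L, T = 645 K.
Step 2 — Isothermal: T stays 645 K; PV = const ⇒ V₂ = 2.75 L, P₂ = 10300 kPa.
ΔU = 0 (ideal gas, T constant).
W = nRT ln(V₂/V₁) = 5.28×8.314×645×ln(0.148) = -54100 J.
Q = ΔU + W = -54100 J.
Net over both steps: W = -89900 J, Q = -66600 J, ΔU = 23300 J.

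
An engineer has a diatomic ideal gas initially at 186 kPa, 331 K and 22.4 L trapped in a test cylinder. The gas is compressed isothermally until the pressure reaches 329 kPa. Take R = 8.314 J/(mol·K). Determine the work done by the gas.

n = P₁V₁/(RT₁) = 186×22.4/(8.314×331) = 1.51 mol.
Isothermal: T stays 331 K; PV = const ⇒ V₂ = 12.7 L, P₂ = 329 kPa.
W = nRT ln(V₂/V₁) = 1.51×8.314×331×ln(0.565) = -2380 J.

-2380 J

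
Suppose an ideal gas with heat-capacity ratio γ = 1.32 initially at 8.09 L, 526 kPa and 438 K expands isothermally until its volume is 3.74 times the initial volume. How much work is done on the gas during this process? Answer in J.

-5610 J

n = P₁V₁/(RT₁) = 526×8.09/(8.314×438) = 1.17 mol.
Isothermal: T stays 438 K; PV = const ⇒ V₂ = 30.3 L, P₂ = 141 kPa.
W = nRT ln(V₂/V₁) = 1.17×8.314×438×ln(3.74) = 5610 J.
Work done on the gas = −W_by = -5610 J.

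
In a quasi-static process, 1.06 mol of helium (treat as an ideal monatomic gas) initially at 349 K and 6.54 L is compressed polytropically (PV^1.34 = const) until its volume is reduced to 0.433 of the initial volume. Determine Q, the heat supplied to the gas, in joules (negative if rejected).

P₁ = nRT₁/V₁ = 1.06×8.314×349/6.54 = 470 kPa.
Polytropic n=1.34: T₂ = T₁(V₁/V₂)^(n−1) = 349×(2.31)^0.34 = 464 K; P₂ = P₁(V₁/V₂)^n = 1440 kPa.
W = (P₁V₁−P₂V₂)/(n−1) = (470×6.54−1440×2.83)/0.34 = -2980 J.
ΔU = nCvΔT = 1.06×12.5×(464−349) = 1520 J.
Q = ΔU + W = -1460 J.

-1460 J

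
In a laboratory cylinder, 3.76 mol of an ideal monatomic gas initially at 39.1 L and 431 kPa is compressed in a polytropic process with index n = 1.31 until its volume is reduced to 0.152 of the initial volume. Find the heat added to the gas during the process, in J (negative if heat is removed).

-23100 J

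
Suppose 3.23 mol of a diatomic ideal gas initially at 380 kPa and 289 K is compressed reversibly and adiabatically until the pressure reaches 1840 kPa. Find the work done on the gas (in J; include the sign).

11000 J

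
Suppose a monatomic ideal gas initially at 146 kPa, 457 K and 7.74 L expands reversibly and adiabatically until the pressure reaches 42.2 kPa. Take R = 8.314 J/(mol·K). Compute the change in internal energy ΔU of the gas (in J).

-663 J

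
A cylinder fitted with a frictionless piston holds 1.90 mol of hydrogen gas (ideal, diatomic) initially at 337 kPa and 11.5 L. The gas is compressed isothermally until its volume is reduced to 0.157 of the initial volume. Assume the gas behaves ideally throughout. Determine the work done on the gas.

T₁ = P₁V₁/(nR) = 337×11.5/(1.90×8.314) = 245 K.
Isothermal: T stays 245 K; PV = const ⇒ V₂ = 1.81 L, P₂ = 2150 kPa.
W = nRT ln(V₂/V₁) = 1.90×8.314×245×ln(0.157) = -7180 J.
Work done on the gas = −W_by = 7180 J.

7180 J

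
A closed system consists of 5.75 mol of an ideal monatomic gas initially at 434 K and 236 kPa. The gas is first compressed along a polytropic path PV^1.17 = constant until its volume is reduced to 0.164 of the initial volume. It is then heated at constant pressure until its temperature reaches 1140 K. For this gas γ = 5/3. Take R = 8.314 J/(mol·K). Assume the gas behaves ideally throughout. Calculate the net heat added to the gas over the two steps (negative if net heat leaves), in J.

V₁ = nRT₁/P₁ = 5.75×8.314×434/236 = 87.9 L.
Step 1 — Polytropic n=1.17: T₂ = T₁(V₁/V₂)^(n−1) = 434×(6.10)^0.17 = 590 K; P₂ = P₁(V₁/V₂)^n = 1960 kPa.
W = (P₁V₁−P₂V₂)/(n−1) = (236×87.9−1960×14.4)/0.17 = -43900 J.
ΔU = nCvΔT = 5.75×12.5×(590−434) = 11200 J.
Q = ΔU + W = -32700 J.
State after step 1: P = 1960 kPa, V = 14.4 L, T = 590 K.
Step 2 — Isobaric: P stays 1960 kPa; V/T = const ⇒ T₂ = 1140 K, V₂ = 27.9 L.
W = PΔV = 1960×(27.9−14.4) kPa·L = 26300 J.
ΔU = nCvΔT = 5.75×12.5×(1140−590) = 39400 J.
Q = ΔU + W = nCpΔT = 65700 J.
Net over both steps: W = -17600 J, Q = 33000 J, ΔU = 50600 J.

33000 J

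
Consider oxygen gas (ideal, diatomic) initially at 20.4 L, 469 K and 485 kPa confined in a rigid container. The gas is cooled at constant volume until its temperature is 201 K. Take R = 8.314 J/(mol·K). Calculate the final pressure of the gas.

208 kPa

Isochoric: V stays 20.4 L; P/T = const ⇒ T₂ = 201 K, P₂ = 208 kPa.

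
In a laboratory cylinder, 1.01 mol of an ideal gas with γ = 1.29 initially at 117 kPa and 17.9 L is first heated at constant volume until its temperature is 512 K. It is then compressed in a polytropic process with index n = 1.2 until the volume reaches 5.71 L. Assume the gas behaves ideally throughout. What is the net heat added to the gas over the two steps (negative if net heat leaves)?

T₁ = P₁V₁/(nR) = 117×17.9/(1.01×8.314) = 249 K.
Step 1 — Isochoric: V stays 17.9 L; P/T = const ⇒ T₂ = 512 K, P₂ = 240 kPa.
W = 0 (no volume change).
ΔU = nCvΔT = 1.01×28.7×(512−249) = 7600 J.
Q = ΔU = 7600 J.
State after step 1: P = 240 kPa, V = 17.9 L, T = 512 K.
Step 2 — Polytropic n=1.2: T₂ = T₁(V₁/V₂)^(n−1) = 512×(3.13)^0.20 = 643 K; P₂ = P₁(V₁/V₂)^n = 946 kPa.
W = (P₁V₁−P₂V₂)/(n−1) = (240×17.9−946×5.71)/0.20 = -5520 J.
ΔU = nCvΔT = 1.01×28.7×(643−512) = 3810 J.
Q = ΔU + W = -1710 J.
Net over both steps: W = -5520 J, Q = 5890 J, ΔU = 11400 J.

5890 J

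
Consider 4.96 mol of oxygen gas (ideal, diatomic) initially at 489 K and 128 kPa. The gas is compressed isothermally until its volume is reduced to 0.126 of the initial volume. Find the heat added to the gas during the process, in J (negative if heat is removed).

V₁ = nRT₁/P₁ = 4.96×8.314×489/128 = 158 L.
Isothermal: T stays 489 K; PV = const ⇒ V₂ = 19.9 L, P₂ = 1020 kPa.
ΔU = 0 (ideal gas, T constant).
W = nRT ln(V₂/V₁) = 4.96×8.314×489×ln(0.126) = -41800 J.
Q = ΔU + W = -41800 J.

-41800 J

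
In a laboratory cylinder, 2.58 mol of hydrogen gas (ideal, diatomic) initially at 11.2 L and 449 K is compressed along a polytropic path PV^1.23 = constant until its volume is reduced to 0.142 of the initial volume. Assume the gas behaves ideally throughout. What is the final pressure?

9490 kPa

P₁ = nRT₁/V₁ = 2.58×8.314×449/11.2 = 860 kPa.
Polytropic n=1.23: T₂ = T₁(V₁/V₂)^(n−1) = 449×(7.04)^0.23 = 703 K; P₂ = P₁(V₁/V₂)^n = 9490 kPa.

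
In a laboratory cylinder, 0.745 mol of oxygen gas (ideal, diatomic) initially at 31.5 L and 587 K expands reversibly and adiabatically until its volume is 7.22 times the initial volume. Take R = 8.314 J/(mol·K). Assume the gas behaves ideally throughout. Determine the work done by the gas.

P₁ = nRT₁/V₁ = 0.745×8.314×587/31.5 = 115 kPa.
Adiabatic: TV^(γ−1) = const ⇒ T₂ = 587×(0.139)^0.400 = 266 K; PV^γ = const ⇒ P₂ = 7.25 kPa.
ΔU = nCvΔT = 0.745×20.8×(266−587) = -4970 J.
Q = 0 for an adiabatic process, so W = −ΔU = 4970 J.

4970 J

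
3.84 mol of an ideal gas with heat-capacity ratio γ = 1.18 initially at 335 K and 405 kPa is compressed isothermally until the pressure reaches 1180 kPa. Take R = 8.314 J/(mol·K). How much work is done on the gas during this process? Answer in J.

11400 J

V₁ = nRT₁/P₁ = 3.84×8.314×335/405 = 26.4 L.
Isothermal: T stays 335 K; PV = const ⇒ V₂ = 9.06 L, P₂ = 1180 kPa.
W = nRT ln(V₂/V₁) = 3.84×8.314×335×ln(0.343) = -11400 J.
Work done on the gas = −W_by = 11400 J.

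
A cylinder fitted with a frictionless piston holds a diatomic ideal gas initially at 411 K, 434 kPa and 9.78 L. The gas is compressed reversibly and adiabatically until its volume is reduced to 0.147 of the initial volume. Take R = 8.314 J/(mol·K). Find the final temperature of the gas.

885 K

Adiabatic: TV^(γ−1) = const ⇒ T₂ = 411×(6.80)^0.400 = 885 K; PV^γ = const ⇒ P₂ = 6360 kPa.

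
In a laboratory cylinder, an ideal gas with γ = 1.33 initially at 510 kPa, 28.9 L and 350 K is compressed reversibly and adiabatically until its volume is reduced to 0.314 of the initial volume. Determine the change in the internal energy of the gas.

n = P₁V₁/(RT₁) = 510×28.9/(8.314×350) = 5.07 mol.
Adiabatic: TV^(γ−1) = const ⇒ T₂ = 350×(3.18)^0.330 = 513 K; PV^γ = const ⇒ P₂ = 2380 kPa.
For an ideal gas ΔU = nCvΔT with Cv = R/(γ−1) = 25.2 J/(mol·K).
ΔU = 5.07×25.2×(513−350) = 20800 J.

20800 J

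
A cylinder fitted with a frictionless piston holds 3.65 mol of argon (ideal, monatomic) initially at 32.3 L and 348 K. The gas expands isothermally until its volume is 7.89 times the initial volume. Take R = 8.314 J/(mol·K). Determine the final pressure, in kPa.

P₁ = nRT₁/V₁ = 3.65×8.314×348/32.3 = 327 kPa.
Isothermal: T stays 348 K; PV = const ⇒ V₂ = 255 L, P₂ = 41.4 kPa.

41.4 kPa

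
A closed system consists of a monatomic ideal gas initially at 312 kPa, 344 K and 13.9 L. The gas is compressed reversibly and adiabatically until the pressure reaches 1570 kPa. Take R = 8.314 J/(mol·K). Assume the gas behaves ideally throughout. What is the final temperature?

Adiabatic: T₂/T₁ = (P₂/P₁)^((γ−1)/γ) ⇒ T₂ = 344×(5.03)^0.400 = 657 K; V₂ = 5.27 L.

657 K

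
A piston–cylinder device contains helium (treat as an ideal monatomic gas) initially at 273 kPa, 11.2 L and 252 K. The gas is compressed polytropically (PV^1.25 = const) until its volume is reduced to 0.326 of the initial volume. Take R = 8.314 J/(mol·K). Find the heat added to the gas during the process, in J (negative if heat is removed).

n = P₁V₁/(RT₁) = 273×11.2/(8.314×252) = 1.46 mol.
Polytropic n=1.25: T₂ = T₁(V₁/V₂)^(n−1) = 252×(3.07)^0.25 = 334 K; P₂ = P₁(V₁/V₂)^n = 1110 kPa.
W = (P₁V₁−P₂V₂)/(n−1) = (273×11.2−1110×3.65)/0.25 = -3960 J.
ΔU = nCvΔT = 1.46×12.5×(334−252) = 1480 J.
Q = ΔU + W = -2470 J.

-2470 J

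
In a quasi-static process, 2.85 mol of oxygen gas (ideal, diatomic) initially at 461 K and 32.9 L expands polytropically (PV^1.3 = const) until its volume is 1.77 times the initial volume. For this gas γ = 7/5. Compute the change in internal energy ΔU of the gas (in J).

P₁ = nRT₁/V₁ = 2.85×8.314×461/32.9 = 332 kPa.
Polytropic n=1.3: T₂ = T₁(V₁/V₂)^(n−1) = 461×(0.565)^0.30 = 388 K; P₂ = P₁(V₁/V₂)^n = 158 kPa.
For an ideal gas ΔU = nCvΔT with Cv = (5/2)R = 20.8 J/(mol·K).
ΔU = 2.85×20.8×(388−461) = -4300 J.

-4300 J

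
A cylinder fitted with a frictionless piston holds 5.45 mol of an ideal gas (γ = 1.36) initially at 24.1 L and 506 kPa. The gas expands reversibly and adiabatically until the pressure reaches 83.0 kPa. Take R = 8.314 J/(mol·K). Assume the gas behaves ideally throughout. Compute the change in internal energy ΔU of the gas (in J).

T₁ = P₁V₁/(nR) = 506×24.1/(5.45×8.314) = 269 K.
Adiabatic: T₂/T₁ = (P₂/P₁)^((γ−1)/γ) ⇒ T₂ = 269×(0.164)^0.265 = 167 K; V₂ = 91.0 L.
For an ideal gas ΔU = nCvΔT with Cv = R/(γ−1) = 23.1 J/(mol·K).
ΔU = 5.45×23.1×(167−269) = -12900 J.

-12900 J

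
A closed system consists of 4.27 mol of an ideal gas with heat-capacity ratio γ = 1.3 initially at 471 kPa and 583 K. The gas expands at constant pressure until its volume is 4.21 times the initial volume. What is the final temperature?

2450 K

V₁ = nRT₁/P₁ = 4.27×8.314×583/471 = 43.9 L.
Isobaric: P stays 471 kPa; V/T = const ⇒ T₂ = 2450 K, V₂ = 185 L.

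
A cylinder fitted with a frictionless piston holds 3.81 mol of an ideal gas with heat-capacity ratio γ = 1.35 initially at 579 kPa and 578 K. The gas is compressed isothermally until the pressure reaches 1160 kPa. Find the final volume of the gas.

15.8 L

V₁ = nRT₁/P₁ = 3.81×8.314×578/579 = 31.6 L.
Isothermal: T stays 578 K; PV = const ⇒ V₂ = 15.8 L, P₂ = 1160 kPa.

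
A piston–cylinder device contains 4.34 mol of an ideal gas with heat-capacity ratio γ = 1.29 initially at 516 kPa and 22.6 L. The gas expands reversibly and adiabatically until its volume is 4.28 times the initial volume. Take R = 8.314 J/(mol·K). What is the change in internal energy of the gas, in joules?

T₁ = P₁V₁/(nR) = 516×22.6/(4.34×8.314) = 323 K.
Adiabatic: TV^(γ−1) = const ⇒ T₂ = 323×(0.234)^0.290 = 212 K; PV^γ = const ⇒ P₂ = 79.1 kPa.
For an ideal gas ΔU = nCvΔT with Cv = R/(γ−1) = 28.7 J/(mol·K).
ΔU = 4.34×28.7×(212−323) = -13800 J.

-13800 J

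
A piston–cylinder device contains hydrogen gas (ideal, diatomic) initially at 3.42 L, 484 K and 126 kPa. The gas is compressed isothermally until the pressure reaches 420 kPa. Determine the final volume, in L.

Isothermal: T stays 484 K; PV = const ⇒ V₂ = 1.03 L, P₂ = 420 kPa.

1.03 L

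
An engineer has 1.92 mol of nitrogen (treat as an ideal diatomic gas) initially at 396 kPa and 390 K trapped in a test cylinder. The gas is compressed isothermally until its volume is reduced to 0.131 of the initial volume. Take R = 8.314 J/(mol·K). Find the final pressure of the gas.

V₁ = nRT₁/P₁ = 1.92×8.314×390/396 = 15.7 L.
Isothermal: T stays 390 K; PV = const ⇒ V₂ = 2.06 L, P₂ = 3020 kPa.

3020 kPa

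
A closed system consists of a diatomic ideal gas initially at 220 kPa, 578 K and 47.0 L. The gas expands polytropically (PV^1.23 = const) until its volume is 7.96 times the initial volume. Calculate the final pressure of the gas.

Polytropic n=1.23: T₂ = T₁(V₁/V₂)^(n−1) = 578×(0.126)^0.23 = 359 K; P₂ = P₁(V₁/V₂)^n = 17.2 kPa.

17.2 kPa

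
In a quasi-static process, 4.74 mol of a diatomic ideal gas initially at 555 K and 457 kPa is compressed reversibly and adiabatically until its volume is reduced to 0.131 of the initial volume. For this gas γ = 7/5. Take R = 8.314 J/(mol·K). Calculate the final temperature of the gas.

1250 K

V₁ = nRT₁/P₁ = 4.74×8.314×555/457 = 47.9 L.
Adiabatic: TV^(γ−1) = const ⇒ T₂ = 555×(7.63)^0.400 = 1250 K; PV^γ = const ⇒ P₂ = 7870 kPa.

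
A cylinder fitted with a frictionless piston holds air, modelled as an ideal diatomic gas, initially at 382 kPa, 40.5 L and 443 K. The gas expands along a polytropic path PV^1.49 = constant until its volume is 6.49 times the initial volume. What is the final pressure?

Polytropic n=1.49: T₂ = T₁(V₁/V₂)^(n−1) = 443×(0.154)^0.49 = 177 K; P₂ = P₁(V₁/V₂)^n = 23.5 kPa.

23.5 kPa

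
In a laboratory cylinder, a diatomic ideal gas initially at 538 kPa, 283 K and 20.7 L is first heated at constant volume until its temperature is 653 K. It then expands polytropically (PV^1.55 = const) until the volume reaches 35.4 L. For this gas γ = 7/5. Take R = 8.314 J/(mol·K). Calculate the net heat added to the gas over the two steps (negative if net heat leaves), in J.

n = P₁V₁/(RT₁) = 538×20.7/(8.314×283) = 4.73 mol.
Step 1 — Isochoric: V stays 20.7 L; P/T = const ⇒ T₂ = 653 K, P₂ = 1240 kPa.
W = 0 (no volume change).
ΔU = nCvΔT = 4.73×20.8×(653−283) = 36400 J.
Q = ΔU = 36400 J.
State after step 1: P = 1240 kPa, V = 20.7 L, T = 653 K.
Step 2 — Polytropic n=1.55: T₂ = T₁(V₁/V₂)^(n−1) = 653×(0.585)^0.55 = 486 K; P₂ = P₁(V₁/V₂)^n = 540 kPa.
W = (P₁V₁−P₂V₂)/(n−1) = (1240×20.7−540×35.4)/0.55 = 11900 J.
ΔU = nCvΔT = 4.73×20.8×(486−653) = -16400 J.
Q = ΔU + W = -4480 J.
Net over both steps: W = 11900 J, Q = 31900 J, ΔU = 20000 J.

31900 J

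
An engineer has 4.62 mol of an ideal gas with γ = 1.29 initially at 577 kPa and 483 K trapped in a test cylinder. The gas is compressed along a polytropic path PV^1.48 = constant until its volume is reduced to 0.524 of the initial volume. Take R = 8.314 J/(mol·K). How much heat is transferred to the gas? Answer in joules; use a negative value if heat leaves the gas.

V₁ = nRT₁/P₁ = 4.62×8.314×483/577 = 32.2 L.
Polytropic n=1.48: T₂ = T₁(V₁/V₂)^(n−1) = 483×(1.91)^0.48 = 659 K; P₂ = P₁(V₁/V₂)^n = 1500 kPa.
W = (P₁V₁−P₂V₂)/(n−1) = (577×32.2−1500×16.8)/0.48 = -14100 J.
ΔU = nCvΔT = 4.62×28.7×(659−483) = 23300 J.
Q = ΔU + W = 9210 J.

9210 J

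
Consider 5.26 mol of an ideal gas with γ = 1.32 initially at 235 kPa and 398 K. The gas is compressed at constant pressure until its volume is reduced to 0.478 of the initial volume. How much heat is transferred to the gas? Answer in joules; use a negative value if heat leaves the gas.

V₁ = nRT₁/P₁ = 5.26×8.314×398/235 = 74.1 L.
Isobaric: P stays 235 kPa; V/T = const ⇒ T₂ = 190 K, V₂ = 35.4 L.
W = PΔV = 235×(35.4−74.1) kPa·L = -9090 J.
ΔU = nCvΔT = 5.26×26.0×(190−398) = -28400 J.
Q = ΔU + W = nCpΔT = -37500 J.

-37500 J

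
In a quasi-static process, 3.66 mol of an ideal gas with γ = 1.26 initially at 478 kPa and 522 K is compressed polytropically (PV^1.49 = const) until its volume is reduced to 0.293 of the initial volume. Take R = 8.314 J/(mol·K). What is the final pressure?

V₁ = nRT₁/P₁ = 3.66×8.314×522/478 = 33.2 L.
Polytropic n=1.49: T₂ = T₁(V₁/V₂)^(n−1) = 522×(3.41)^0.49 = 953 K; P₂ = P₁(V₁/V₂)^n = 2980 kPa.

2980 kPa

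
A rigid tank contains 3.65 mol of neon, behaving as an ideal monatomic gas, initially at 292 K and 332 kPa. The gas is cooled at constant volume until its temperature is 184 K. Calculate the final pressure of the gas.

V₁ = nRT₁/P₁ = 3.65×8.314×292/332 = 26.7 L.
Isochoric: V stays 26.7 L; P/T = const ⇒ T₂ = 184 K, P₂ = 209 kPa.

209 kPa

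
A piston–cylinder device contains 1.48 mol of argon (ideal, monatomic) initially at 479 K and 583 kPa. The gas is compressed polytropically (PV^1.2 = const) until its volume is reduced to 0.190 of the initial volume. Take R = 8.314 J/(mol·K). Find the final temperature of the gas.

V₁ = nRT₁/P₁ = 1.48×8.314×479/583 = 10.1 L.
Polytropic n=1.2: T₂ = T₁(V₁/V₂)^(n−1) = 479×(5.26)^0.20 = 668 K; P₂ = P₁(V₁/V₂)^n = 4280 kPa.

668 K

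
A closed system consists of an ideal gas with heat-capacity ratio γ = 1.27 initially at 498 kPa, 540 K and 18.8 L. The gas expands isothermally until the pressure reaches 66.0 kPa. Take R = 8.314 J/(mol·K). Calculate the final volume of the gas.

142 L

Isothermal: T stays 540 K; PV = const ⇒ V₂ = 142 L, P₂ = 66.0 kPa.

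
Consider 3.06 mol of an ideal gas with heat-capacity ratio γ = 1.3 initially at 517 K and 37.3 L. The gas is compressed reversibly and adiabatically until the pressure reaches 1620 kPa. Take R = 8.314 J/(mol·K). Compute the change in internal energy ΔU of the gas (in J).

P₁ = nRT₁/V₁ = 3.06×8.314×517/37.3 = 353 kPa.
Adiabatic: T₂/T₁ = (P₂/P₁)^((γ−1)/γ) ⇒ T₂ = 517×(4.59)^0.231 = 735 K; V₂ = 11.5 L.
For an ideal gas ΔU = nCvΔT with Cv = R/(γ−1) = 27.7 J/(mol·K).
ΔU = 3.06×27.7×(735−517) = 18500 J.

18500 J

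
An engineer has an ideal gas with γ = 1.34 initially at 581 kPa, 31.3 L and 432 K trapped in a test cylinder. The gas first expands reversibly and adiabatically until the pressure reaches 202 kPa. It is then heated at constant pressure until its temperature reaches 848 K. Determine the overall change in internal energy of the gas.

n = P₁V₁/(RT₁) = 581×31.3/(8.314×432) = 5.06 mol.
Step 1 — Adiabatic: T₂/T₁ = (P₂/P₁)^((γ−1)/γ) ⇒ T₂ = 432×(0.348)^0.254 = 330 K; V₂ = 68.9 L.
ΔU = nCvΔT = 5.06×24.5×(330−432) = -12600 J.
Q = 0 for an adiabatic process, so W = −ΔU = 12600 J.
State after step 1: P = 202 kPa, V = 68.9 L, T = 330 K.
Step 2 — Isobaric: P stays 202 kPa; V/T = const ⇒ T₂ = 848 K, V₂ = 177 L.
W = PΔV = 202×(177−68.9) kPa·L = 21800 J.
ΔU = nCvΔT = 5.06×24.5×(848−330) = 64100 J.
Q = ΔU + W = nCpΔT = 85900 J.
Net over both steps: W = 34400 J, Q = 85900 J, ΔU = 51500 J.

51500 J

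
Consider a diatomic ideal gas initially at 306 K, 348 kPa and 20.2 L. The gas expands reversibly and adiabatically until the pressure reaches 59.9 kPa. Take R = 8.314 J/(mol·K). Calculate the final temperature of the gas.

185 K

Adiabatic: T₂/T₁ = (P₂/P₁)^((γ−1)/γ) ⇒ T₂ = 306×(0.172)^0.286 = 185 K; V₂ = 71.0 L.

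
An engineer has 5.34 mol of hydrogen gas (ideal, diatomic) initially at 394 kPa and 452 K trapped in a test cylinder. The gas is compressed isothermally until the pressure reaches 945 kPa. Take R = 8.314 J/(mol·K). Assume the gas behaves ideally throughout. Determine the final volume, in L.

V₁ = nRT₁/P₁ = 5.34×8.314×452/394 = 50.9 L.
Isothermal: T stays 452 K; PV = const ⇒ V₂ = 21.2 L, P₂ = 945 kPa.

21.2 L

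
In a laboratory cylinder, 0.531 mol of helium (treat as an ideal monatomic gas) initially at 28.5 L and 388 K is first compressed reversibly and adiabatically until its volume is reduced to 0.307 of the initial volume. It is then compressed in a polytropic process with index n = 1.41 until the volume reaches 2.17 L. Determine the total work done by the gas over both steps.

P₁ = nRT₁/V₁ = 0.531×8.314×388/28.5 = 60.1 kPa.
Step 1 — Adiabatic: TV^(γ−1) = const ⇒ T₂ = 388×(3.26)^0.667 = 853 K; PV^γ = const ⇒ P₂ = 430 kPa.
ΔU = nCvΔT = 0.531×12.5×(853−388) = 3080 J.
Q = 0 for an adiabatic process, so W = −ΔU = -3080 J.
State after step 1: P = 430 kPa, V = 8.75 L, T = 853 K.
Step 2 — Polytropic n=1.41: T₂ = T₁(V₁/V₂)^(n−1) = 853×(4.03)^0.41 = 1510 K; P₂ = P₁(V₁/V₂)^n = 3070 kPa.
W = (P₁V₁−P₂V₂)/(n−1) = (430×8.75−3070×2.17)/0.41 = -7080 J.
ΔU = nCvΔT = 0.531×12.5×(1510−853) = 4350 J.
Q = ΔU + W = -2730 J.
Net over both steps: W = -10200 J, Q = -2730 J, ΔU = 7430 J.

-10200 J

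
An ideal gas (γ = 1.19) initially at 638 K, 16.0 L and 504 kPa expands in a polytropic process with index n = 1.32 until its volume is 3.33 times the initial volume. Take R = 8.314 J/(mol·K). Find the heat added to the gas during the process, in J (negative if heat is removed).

-5510 J

n = P₁V₁/(RT₁) = 504×16.0/(8.314×638) = 1.52 mol.
Polytropic n=1.32: T₂ = T₁(V₁/V₂)^(n−1) = 638×(0.300)^0.32 = 434 K; P₂ = P₁(V₁/V₂)^n = 103 kPa.
W = (P₁V₁−P₂V₂)/(n−1) = (504×16.0−103×53.3)/0.32 = 8050 J.
ΔU = nCvΔT = 1.52×43.8×(434−638) = -13600 J.
Q = ΔU + W = -5510 J.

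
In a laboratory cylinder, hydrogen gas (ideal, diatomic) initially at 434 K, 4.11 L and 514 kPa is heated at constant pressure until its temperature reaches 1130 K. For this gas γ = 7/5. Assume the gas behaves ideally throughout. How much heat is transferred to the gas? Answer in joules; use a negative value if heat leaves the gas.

n = P₁V₁/(RT₁) = 514×4.11/(8.314×434) = 0.585 mol.
Isobaric: P stays 514 kPa; V/T = const ⇒ T₂ = 1130 K, V₂ = 10.7 L.
W = PΔV = 514×(10.7−4.11) kPa·L = 3390 J.
ΔU = nCvΔT = 0.585×20.8×(1130−434) = 8470 J.
Q = ΔU + W = nCpΔT = 11900 J.

11900 J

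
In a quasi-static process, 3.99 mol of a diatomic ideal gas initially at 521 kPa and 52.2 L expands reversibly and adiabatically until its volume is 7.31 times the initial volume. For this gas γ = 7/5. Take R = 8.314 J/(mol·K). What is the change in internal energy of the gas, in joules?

T₁ = P₁V₁/(nR) = 521×52.2/(3.99×8.314) = 820 K.
Adiabatic: TV^(γ−1) = const ⇒ T₂ = 820×(0.137)^0.400 = 370 K; PV^γ = const ⇒ P₂ = 32.2 kPa.
For an ideal gas ΔU = nCvΔT with Cv = (5/2)R = 20.8 J/(mol·K).
ΔU = 3.99×20.8×(370−820) = -37300 J.

-37300 J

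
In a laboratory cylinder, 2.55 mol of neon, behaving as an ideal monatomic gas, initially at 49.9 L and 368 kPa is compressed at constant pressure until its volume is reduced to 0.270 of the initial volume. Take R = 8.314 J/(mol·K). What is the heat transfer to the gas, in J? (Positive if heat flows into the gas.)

-33500 J

T₁ = P₁V₁/(nR) = 368×49.9/(2.55×8.314) = 866 K.
Isobaric: P stays 368 kPa; V/T = const ⇒ T₂ = 234 K, V₂ = 13.5 L.
W = PΔV = 368×(13.5−49.9) kPa·L = -13400 J.
ΔU = nCvΔT = 2.55×12.5×(234−866) = -20100 J.
Q = ΔU + W = nCpΔT = -33500 J.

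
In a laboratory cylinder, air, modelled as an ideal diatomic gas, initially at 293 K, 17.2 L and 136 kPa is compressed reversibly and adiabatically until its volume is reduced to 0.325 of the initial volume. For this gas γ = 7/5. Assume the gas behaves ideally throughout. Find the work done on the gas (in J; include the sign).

3320 J

n = P₁V₁/(RT₁) = 136×17.2/(8.314×293) = 0.960 mol.
Adiabatic: TV^(γ−1) = const ⇒ T₂ = 293×(3.08)^0.400 = 459 K; PV^γ = const ⇒ P₂ = 656 kPa.
ΔU = nCvΔT = 0.960×20.8×(459−293) = 3320 J.
Q = 0 for an adiabatic process, so W = −ΔU = -3320 J.
Work done on the gas = −W_by = 3320 J.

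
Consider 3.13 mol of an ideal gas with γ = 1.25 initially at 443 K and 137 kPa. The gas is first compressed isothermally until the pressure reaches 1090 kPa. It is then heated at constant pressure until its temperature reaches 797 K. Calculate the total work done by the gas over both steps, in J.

-14700 J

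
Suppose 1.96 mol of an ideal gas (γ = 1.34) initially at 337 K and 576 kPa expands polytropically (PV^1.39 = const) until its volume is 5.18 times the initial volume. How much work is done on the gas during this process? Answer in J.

V₁ = nRT₁/P₁ = 1.96×8.314×337/576 = 9.53 L.
Polytropic n=1.39: T₂ = T₁(V₁/V₂)^(n−1) = 337×(0.193)^0.39 = 177 K; P₂ = P₁(V₁/V₂)^n = 58.5 kPa.
W = (P₁V₁−P₂V₂)/(n−1) = (576×9.53−58.5×49.4)/0.39 = 6670 J.
Work done on the gas = −W_by = -6670 J.

-6670 J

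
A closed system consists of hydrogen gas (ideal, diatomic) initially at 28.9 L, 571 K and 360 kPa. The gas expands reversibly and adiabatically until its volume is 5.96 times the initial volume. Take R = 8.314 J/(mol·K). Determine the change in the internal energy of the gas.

n = P₁V₁/(RT₁) = 360×28.9/(8.314×571) = 2.19 mol.
Adiabatic: TV^(γ−1) = const ⇒ T₂ = 571×(0.168)^0.400 = 280 K; PV^γ = const ⇒ P₂ = 29.6 kPa.
For an ideal gas ΔU = nCvΔT with Cv = (5/2)R = 20.8 J/(mol·K).
ΔU = 2.19×20.8×(280−571) = -13300 J.

-13300 J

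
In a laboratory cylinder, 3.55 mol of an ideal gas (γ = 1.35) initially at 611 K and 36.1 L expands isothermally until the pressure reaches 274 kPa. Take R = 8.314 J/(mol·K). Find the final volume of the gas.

P₁ = nRT₁/V₁ = 3.55×8.314×611/36.1 = 500 kPa.
Isothermal: T stays 611 K; PV = const ⇒ V₂ = 65.8 L, P₂ = 274 kPa.

65.8 L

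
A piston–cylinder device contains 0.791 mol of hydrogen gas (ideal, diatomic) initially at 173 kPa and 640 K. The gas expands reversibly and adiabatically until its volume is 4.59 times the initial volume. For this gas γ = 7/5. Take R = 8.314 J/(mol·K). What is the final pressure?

V₁ = nRT₁/P₁ = 0.791×8.314×640/173 = 24.3 L.
Adiabatic: TV^(γ−1) = const ⇒ T₂ = 640×(0.218)^0.400 = 348 K; PV^γ = const ⇒ P₂ = 20.5 kPa.

20.5 kPa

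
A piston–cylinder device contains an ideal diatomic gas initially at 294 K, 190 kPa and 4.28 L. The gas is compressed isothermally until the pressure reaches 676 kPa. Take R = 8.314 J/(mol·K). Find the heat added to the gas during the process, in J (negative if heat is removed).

-1030 J

n = P₁V₁/(RT₁) = 190×4.28/(8.314×294) = 0.333 mol.
Isothermal: T stays 294 K; PV = const ⇒ V₂ = 1.20 L, P₂ = 676 kPa.
ΔU = 0 (ideal gas, T constant).
W = nRT ln(V₂/V₁) = 0.333×8.314×294×ln(0.281) = -1030 J.
Q = ΔU + W = -1030 J.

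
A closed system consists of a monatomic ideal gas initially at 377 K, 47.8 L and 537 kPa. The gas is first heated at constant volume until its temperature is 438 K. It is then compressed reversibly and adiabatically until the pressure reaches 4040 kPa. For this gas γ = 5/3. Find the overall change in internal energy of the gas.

55900 J

n = P₁V₁/(RT₁) = 537×47.8/(8.314×377) = 8.19 mol.
Step 1 — Isochoric: V stays 47.8 L; P/T = const ⇒ T₂ = 438 K, P₂ = 624 kPa.
W = 0 (no volume change).
ΔU = nCvΔT = 8.19×12.5×(438−377) = 6230 J.
Q = ΔU = 6230 J.
State after step 1: P = 624 kPa, V = 47.8 L, T = 438 K.
Step 2 — Adiabatic: T₂/T₁ = (P₂/P₁)^((γ−1)/γ) ⇒ T₂ = 438×(6.48)^0.400 = 925 K; V₂ = 15.6 L.
ΔU = nCvΔT = 8.19×12.5×(925−438) = 49700 J.
Q = 0 for an adiabatic process, so W = −ΔU = -49700 J.
Net over both steps: W = -49700 J, Q = 6230 J, ΔU = 55900 J.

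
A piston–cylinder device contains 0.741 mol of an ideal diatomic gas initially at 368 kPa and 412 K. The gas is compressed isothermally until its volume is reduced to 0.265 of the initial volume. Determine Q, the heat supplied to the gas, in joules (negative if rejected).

-3370 J

V₁ = nRT₁/P₁ = 0.741×8.314×412/368 = 6.90 L.
Isothermal: T stays 412 K; PV = const ⇒ V₂ = 1.83 L, P₂ = 1390 kPa.
ΔU = 0 (ideal gas, T constant).
W = nRT ln(V₂/V₁) = 0.741×8.314×412×ln(0.265) = -3370 J.
Q = ΔU + W = -3370 J.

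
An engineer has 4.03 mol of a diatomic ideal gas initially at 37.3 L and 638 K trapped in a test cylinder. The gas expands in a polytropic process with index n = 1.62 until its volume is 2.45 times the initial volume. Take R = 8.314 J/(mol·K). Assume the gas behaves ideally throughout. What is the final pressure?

134 kPa

P₁ = nRT₁/V₁ = 4.03×8.314×638/37.3 = 573 kPa.
Polytropic n=1.62: T₂ = T₁(V₁/V₂)^(n−1) = 638×(0.408)^0.62 = 366 K; P₂ = P₁(V₁/V₂)^n = 134 kPa.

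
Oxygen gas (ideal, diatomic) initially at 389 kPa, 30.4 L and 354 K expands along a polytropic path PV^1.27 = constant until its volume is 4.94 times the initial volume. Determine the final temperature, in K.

230 K

Polytropic n=1.27: T₂ = T₁(V₁/V₂)^(n−1) = 354×(0.202)^0.27 = 230 K; P₂ = P₁(V₁/V₂)^n = 51.2 kPa.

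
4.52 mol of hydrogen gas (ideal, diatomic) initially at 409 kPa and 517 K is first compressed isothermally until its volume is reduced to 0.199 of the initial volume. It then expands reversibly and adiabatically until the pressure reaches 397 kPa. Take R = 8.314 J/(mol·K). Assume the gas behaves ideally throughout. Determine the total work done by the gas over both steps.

-13200 J

V₁ = nRT₁/P₁ = 4.52×8.314×517/409 = 47.5 L.
Step 1 — Isothermal: T stays 517 K; PV = const ⇒ V₂ = 9.45 L, P₂ = 2060 kPa.
ΔU = 0 (ideal gas, T constant).
W = nRT ln(V₂/V₁) = 4.52×8.314×517×ln(0.199) = -31400 J.
Q = ΔU + W = -31400 J.
State after step 1: P = 2060 kPa, V = 9.45 L, T = 517 K.
Step 2 — Adiabatic: T₂/T₁ = (P₂/P₁)^((γ−1)/γ) ⇒ T₂ = 517×(0.193)^0.286 = 323 K; V₂ = 30.6 L.
ΔU = nCvΔT = 4.52×20.8×(323−517) = -18200 J.
Q = 0 for an adiabatic process, so W = −ΔU = 18200 J.
Net over both steps: W = -13200 J, Q = -31400 J, ΔU = -18200 J.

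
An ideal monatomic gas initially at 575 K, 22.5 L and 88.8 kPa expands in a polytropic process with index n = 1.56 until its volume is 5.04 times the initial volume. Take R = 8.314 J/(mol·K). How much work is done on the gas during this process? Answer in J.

n = P₁V₁/(RT₁) = 88.8×22.5/(8.314×575) = 0.418 mol.
Polytropic n=1.56: T₂ = T₁(V₁/V₂)^(n−1) = 575×(0.198)^0.56 = 232 K; P₂ = P₁(V₁/V₂)^n = 7.12 kPa.
W = (P₁V₁−P₂V₂)/(n−1) = (88.8×22.5−7.12×113)/0.56 = 2130 J.
Work done on the gas = −W_by = -2130 J.

-2130 J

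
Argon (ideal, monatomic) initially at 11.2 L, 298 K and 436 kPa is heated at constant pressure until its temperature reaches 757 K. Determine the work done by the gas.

7520 J

n = P₁V₁/(RT₁) = 436×11.2/(8.314×298) = 1.97 mol.
Isobaric: P stays 436 kPa; V/T = const ⇒ T₂ = 757 K, V₂ = 28.5 L.
W = PΔV = 436×(28.5−11.2) kPa·L = 7520 J.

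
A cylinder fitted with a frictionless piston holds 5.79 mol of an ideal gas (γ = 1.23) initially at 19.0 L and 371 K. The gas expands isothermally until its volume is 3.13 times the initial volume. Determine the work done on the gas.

-20400 J

P₁ = nRT₁/V₁ = 5.79×8.314×371/19.0 = 940 kPa.
Isothermal: T stays 371 K; PV = const ⇒ V₂ = 59.5 L, P₂ = 300 kPa.
W = nRT ln(V₂/V₁) = 5.79×8.314×371×ln(3.13) = 20400 J.
Work done on the gas = −W_by = -20400 J.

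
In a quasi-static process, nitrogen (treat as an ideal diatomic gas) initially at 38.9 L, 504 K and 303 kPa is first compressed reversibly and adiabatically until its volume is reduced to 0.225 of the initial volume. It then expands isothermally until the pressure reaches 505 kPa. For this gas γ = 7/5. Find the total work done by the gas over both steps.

n = P₁V₁/(RT₁) = 303×38.9/(8.314×504) = 2.81 mol.
Step 1 — Adiabatic: TV^(γ−1) = const ⇒ T₂ = 504×(4.44)^0.400 = 915 K; PV^γ = const ⇒ P₂ = 2450 kPa.
ΔU = nCvΔT = 2.81×20.8×(915−504) = 24000 J.
Q = 0 for an adiabatic process, so W = −ΔU = -24000 J.
State after step 1: P = 2450 kPa, V = 8.75 L, T = 915 K.
Step 2 — Isothermal: T stays 915 K; PV = const ⇒ V₂ = 42.4 L, P₂ = 505 kPa.
ΔU = 0 (ideal gas, T constant).
W = nRT ln(V₂/V₁) = 2.81×8.314×915×ln(4.84) = 33800 J.
Q = ΔU + W = 33800 J.
Net over both steps: W = 9720 J, Q = 33800 J, ΔU = 24000 J.

9720 J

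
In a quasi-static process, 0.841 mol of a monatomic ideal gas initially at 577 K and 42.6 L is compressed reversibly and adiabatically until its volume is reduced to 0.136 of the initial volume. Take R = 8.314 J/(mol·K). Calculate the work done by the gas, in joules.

P₁ = nRT₁/V₁ = 0.841×8.314×577/42.6 = 94.7 kPa.
Adiabatic: TV^(γ−1) = const ⇒ T₂ = 577×(7.35)^0.667 = 2180 K; PV^γ = const ⇒ P₂ = 2630 kPa.
ΔU = nCvΔT = 0.841×12.5×(2180−577) = 16800 J.
Q = 0 for an adiabatic process, so W = −ΔU = -16800 J.

-16800 J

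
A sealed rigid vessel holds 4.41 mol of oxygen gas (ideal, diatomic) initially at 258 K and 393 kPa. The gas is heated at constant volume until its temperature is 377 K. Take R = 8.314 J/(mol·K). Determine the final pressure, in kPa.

V₁ = nRT₁/P₁ = 4.41×8.314×258/393 = 24.1 L.
Isochoric: V stays 24.1 L; P/T = const ⇒ T₂ = 377 K, P₂ = 574 kPa.

574 kPa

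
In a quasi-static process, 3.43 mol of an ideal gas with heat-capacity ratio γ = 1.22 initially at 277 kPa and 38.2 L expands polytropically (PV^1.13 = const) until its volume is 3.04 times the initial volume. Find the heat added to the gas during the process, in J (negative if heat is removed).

T₁ = P₁V₁/(nR) = 277×38.2/(3.43×8.314) = 371 K.
Polytropic n=1.13: T₂ = T₁(V₁/V₂)^(n−1) = 371×(0.329)^0.13 = 321 K; P₂ = P₁(V₁/V₂)^n = 78.9 kPa.
W = (P₁V₁−P₂V₂)/(n−1) = (277×38.2−78.9×116)/0.13 = 11000 J.
ΔU = nCvΔT = 3.43×37.8×(321−371) = -6470 J.
Q = ΔU + W = 4480 J.

4480 J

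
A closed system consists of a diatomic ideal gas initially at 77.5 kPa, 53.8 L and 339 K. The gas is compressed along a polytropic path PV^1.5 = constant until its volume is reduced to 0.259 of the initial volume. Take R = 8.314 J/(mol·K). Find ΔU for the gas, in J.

10100 J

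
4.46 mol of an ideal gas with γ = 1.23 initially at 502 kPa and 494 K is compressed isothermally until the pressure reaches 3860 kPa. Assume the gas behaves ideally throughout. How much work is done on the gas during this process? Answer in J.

V₁ = nRT₁/P₁ = 4.46×8.314×494/502 = 36.5 L.
Isothermal: T stays 494 K; PV = const ⇒ V₂ = 4.75 L, P₂ = 3860 kPa.
W = nRT ln(V₂/V₁) = 4.46×8.314×494×ln(0.130) = -37400 J.
Work done on the gas = −W_by = 37400 J.

37400 J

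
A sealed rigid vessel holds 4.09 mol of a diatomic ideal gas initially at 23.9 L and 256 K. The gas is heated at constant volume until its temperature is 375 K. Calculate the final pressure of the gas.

P₁ = nRT₁/V₁ = 4.09×8.314×256/23.9 = 364 kPa.
Isochoric: V stays 23.9 L; P/T = const ⇒ T₂ = 375 K, P₂ = 534 kPa.

534 kPa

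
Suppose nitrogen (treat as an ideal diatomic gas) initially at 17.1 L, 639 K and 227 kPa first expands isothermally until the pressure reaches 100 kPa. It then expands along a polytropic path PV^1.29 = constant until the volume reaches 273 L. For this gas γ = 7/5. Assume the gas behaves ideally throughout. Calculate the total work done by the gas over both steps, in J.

8960 J

n = P₁V₁/(RT₁) = 227×17.1/(8.314×639) = 0.731 mol.
Step 1 — Isothermal: T stays 639 K; PV = const ⇒ V₂ = 38.8 L, P₂ = 100 kPa.
ΔU = 0 (ideal gas, T constant).
W = nRT ln(V₂/V₁) = 0.731×8.314×639×ln(2.27) = 3180 J.
Q = ΔU + W = 3180 J.
State after step 1: P = 100 kPa, V = 38.8 L, T = 639 K.
Step 2 — Polytropic n=1.29: T₂ = T₁(V₁/V₂)^(n−1) = 639×(0.142)^0.29 = 363 K; P₂ = P₁(V₁/V₂)^n = 8.08 kPa.
W = (P₁V₁−P₂V₂)/(n−1) = (100×38.8−8.08×273)/0.29 = 5780 J.
ΔU = nCvΔT = 0.731×20.8×(363−639) = -4190 J.
Q = ΔU + W = 1590 J.
Net over both steps: W = 8960 J, Q = 4770 J, ΔU = -4190 J.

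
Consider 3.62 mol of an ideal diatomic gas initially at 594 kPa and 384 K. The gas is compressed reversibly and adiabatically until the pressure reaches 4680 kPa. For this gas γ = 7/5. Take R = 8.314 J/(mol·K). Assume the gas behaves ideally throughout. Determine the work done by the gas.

-23200 J

V₁ = nRT₁/P₁ = 3.62×8.314×384/594 = 19.5 L.
Adiabatic: T₂/T₁ = (P₂/P₁)^((γ−1)/γ) ⇒ T₂ = 384×(7.88)^0.286 = 693 K; V₂ = 4.45 L.
ΔU = nCvΔT = 3.62×20.8×(693−384) = 23200 J.
Q = 0 for an adiabatic process, so W = −ΔU = -23200 J.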